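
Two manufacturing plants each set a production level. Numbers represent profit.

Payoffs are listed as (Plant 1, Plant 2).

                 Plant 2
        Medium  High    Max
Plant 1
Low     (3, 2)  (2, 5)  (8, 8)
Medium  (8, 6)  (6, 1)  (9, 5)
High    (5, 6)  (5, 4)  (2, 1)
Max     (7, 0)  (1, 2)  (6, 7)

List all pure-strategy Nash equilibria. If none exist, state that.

Plant 1 against Medium: payoffs 3, 8, 5, 7 → best response Medium.
Plant 1 against High: payoffs 2, 6, 5, 1 → best response Medium.
Plant 1 against Max: payoffs 8, 9, 2, 6 → best response Medium.
Plant 2 against Low: payoffs 2, 5, 8 → best response Max.
Plant 2 against Medium: payoffs 6, 1, 5 → best response Medium.
Plant 2 against High: payoffs 6, 4, 1 → best response Medium.
Plant 2 against Max: payoffs 0, 2, 7 → best response Max.
Mutual best responses: (Medium, Medium).

The unique pure-strategy Nash equilibrium is (Medium, Medium).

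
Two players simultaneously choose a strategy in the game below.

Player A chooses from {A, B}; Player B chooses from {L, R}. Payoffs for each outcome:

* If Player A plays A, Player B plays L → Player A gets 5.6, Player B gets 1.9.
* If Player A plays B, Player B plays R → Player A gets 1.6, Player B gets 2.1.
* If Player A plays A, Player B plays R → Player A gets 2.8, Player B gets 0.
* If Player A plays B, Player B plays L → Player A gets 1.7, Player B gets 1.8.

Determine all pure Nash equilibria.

Check each profile: it is a Nash equilibrium iff no player can strictly gain by switching unilaterally.
(A, L): Player A gets 5.6, best alternative 1.7; Player B gets 1.9, best alternative 0. No profitable deviation — NE.
(A, R): Player B can switch to L (0 → 1.9). Not NE.
(B, L): Player A can switch to A (1.7 → 5.6). Not NE.
(B, R): Player A can switch to A (1.6 → 2.8). Not NE.

(A, L)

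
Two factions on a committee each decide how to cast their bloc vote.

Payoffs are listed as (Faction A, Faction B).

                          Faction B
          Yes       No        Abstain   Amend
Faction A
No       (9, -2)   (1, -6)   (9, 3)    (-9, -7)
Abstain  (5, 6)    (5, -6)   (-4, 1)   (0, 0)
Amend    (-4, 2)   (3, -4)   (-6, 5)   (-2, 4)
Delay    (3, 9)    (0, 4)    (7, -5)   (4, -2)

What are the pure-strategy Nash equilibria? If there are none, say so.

The unique pure-strategy Nash equilibrium is (No, Abstain).

Faction A against Yes: payoffs 9, 5, -4, 3 → best response No.
Faction A against No: payoffs 1, 5, 3, 0 → best response Abstain.
Faction A against Abstain: payoffs 9, -4, -6, 7 → best response No.
Faction A against Amend: payoffs -9, 0, -2, 4 → best response Delay.
Faction B against No: payoffs -2, -6, 3, -7 → best response Abstain.
Faction B against Abstain: payoffs 6, -6, 1, 0 → best response Yes.
Faction B against Amend: payoffs 2, -4, 5, 4 → best response Abstain.
Faction B against Delay: payoffs 9, 4, -5, -2 → best response Yes.
Mutual best responses: (No, Abstain).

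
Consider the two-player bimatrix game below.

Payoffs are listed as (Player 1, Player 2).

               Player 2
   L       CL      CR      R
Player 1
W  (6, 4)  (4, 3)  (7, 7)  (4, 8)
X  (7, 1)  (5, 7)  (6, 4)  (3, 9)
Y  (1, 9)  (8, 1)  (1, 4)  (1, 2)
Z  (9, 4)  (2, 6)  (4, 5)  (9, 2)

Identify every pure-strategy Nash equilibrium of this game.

For each strategy profile, look for a profitable unilateral deviation.
(W, L): Player 1 can switch to X (6 → 7). Not NE.
(W, CL): Player 1 can switch to X (4 → 5). Not NE.
(W, CR): Player 2 can switch to R (7 → 8). Not NE.
(W, R): Player 1 can switch to Z (4 → 9). Not NE.
(X, L): Player 1 can switch to Z (7 → 9). Not NE.
(X, CL): Player 1 can switch to Y (5 → 8). Not NE.
(X, CR): Player 1 can switch to W (6 → 7). Not NE.
(X, R): Player 1 can switch to W (3 → 4). Not NE.
(Y, L): Player 1 can switch to W (1 → 6). Not NE.
(Y, CL): Player 2 can switch to L (1 → 9). Not NE.
(The remaining 6 profiles each have a profitable deviation by the same check.)

No pure-strategy Nash equilibrium.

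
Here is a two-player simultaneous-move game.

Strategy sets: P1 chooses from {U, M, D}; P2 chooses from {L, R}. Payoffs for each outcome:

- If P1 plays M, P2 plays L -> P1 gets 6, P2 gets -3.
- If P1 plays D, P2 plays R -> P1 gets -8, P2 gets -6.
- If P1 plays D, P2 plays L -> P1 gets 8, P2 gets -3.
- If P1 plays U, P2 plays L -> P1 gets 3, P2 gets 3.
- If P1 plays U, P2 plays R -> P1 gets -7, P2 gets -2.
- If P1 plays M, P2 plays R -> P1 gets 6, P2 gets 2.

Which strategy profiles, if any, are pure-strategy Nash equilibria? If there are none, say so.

P1 against L: payoffs 3, 6, 8 → best response D.
P1 against R: payoffs -7, 6, -8 → best response M.
P2 against U: payoffs 3, -2 → best response L.
P2 against M: payoffs -3, 2 → best response R.
P2 against D: payoffs -3, -6 → best response L.
Mutual best responses: (M, R); (D, L).

The pure Nash equilibria are (M, R), (D, L).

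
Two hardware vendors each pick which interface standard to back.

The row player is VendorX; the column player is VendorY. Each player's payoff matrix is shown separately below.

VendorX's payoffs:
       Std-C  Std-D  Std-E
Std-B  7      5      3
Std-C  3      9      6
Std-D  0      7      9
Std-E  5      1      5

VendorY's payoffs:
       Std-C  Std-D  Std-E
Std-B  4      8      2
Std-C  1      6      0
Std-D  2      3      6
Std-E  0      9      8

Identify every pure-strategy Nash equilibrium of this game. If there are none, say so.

VendorX against Std-C: payoffs 7, 3, 0, 5 → best response Std-B.
VendorX against Std-D: payoffs 5, 9, 7, 1 → best response Std-C.
VendorX against Std-E: payoffs 3, 6, 9, 5 → best response Std-D.
VendorY against Std-B: payoffs 4, 8, 2 → best response Std-D.
VendorY against Std-C: payoffs 1, 6, 0 → best response Std-D.
VendorY against Std-D: payoffs 2, 3, 6 → best response Std-E.
VendorY against Std-E: payoffs 0, 9, 8 → best response Std-D.
Mutual best responses: (Std-C, Std-D); (Std-D, Std-E).

Pure-strategy Nash equilibria: (Std-C, Std-D); (Std-D, Std-E)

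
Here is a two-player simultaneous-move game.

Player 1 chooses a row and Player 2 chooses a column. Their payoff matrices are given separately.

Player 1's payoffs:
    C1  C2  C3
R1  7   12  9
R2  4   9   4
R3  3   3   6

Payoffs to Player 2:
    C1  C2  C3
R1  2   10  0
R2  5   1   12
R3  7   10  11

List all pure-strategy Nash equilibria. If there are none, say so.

Check each profile: it is a Nash equilibrium iff no player can strictly gain by switching unilaterally.
(R1, C1): Player 2 can switch to C2 (2 → 10). Not NE.
(R1, C2): Player 1 gets 12, best alternative 9; Player 2 gets 10, best alternative 2. No profitable deviation — NE.
(R1, C3): Player 2 can switch to C1 (0 → 2). Not NE.
(R2, C1): Player 1 can switch to R1 (4 → 7). Not NE.
(R2, C2): Player 1 can switch to R1 (9 → 12). Not NE.
(R2, C3): Player 1 can switch to R1 (4 → 9). Not NE.
(R3, C1): Player 1 can switch to R1 (3 → 7). Not NE.
(R3, C2): Player 1 can switch to R1 (3 → 12). Not NE.
(R3, C3): Player 1 can switch to R1 (6 → 9). Not NE.

Pure NE: (R1, C2)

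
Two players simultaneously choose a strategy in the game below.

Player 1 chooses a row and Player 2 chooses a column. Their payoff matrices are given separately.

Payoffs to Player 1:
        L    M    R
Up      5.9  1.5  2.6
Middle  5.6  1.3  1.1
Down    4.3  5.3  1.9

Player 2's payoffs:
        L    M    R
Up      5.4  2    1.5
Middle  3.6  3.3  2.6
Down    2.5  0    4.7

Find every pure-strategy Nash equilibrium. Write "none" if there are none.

Pure NE: (Up, L)

For each player, find the best response to each opponent profile; mutual best responses are the pure NE.
Player 1 against L: payoffs 5.9, 5.6, 4.3 → best response Up.
Player 1 against M: payoffs 1.5, 1.3, 5.3 → best response Down.
Player 1 against R: payoffs 2.6, 1.1, 1.9 → best response Up.
Player 2 against Up: payoffs 5.4, 2, 1.5 → best response L.
Player 2 against Middle: payoffs 3.6, 3.3, 2.6 → best response L.
Player 2 against Down: payoffs 2.5, 0, 4.7 → best response R.
Mutual best responses: (Up, L).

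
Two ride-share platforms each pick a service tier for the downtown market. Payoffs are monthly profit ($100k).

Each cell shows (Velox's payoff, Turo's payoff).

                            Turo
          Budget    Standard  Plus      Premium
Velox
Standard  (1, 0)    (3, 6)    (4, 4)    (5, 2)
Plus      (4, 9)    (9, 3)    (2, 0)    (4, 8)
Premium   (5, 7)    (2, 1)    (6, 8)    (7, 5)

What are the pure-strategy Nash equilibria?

(Premium, Plus)

(Standard, Budget): Velox can switch to Plus (1 → 4). Not NE.
(Standard, Standard): Velox can switch to Plus (3 → 9). Not NE.
(Standard, Plus): Velox can switch to Premium (4 → 6). Not NE.
(Standard, Premium): Velox can switch to Premium (5 → 7). Not NE.
(Plus, Budget): Velox can switch to Premium (4 → 5). Not NE.
(Plus, Standard): Turo can switch to Budget (3 → 9). Not NE.
(Plus, Plus): Velox can switch to Standard (2 → 4). Not NE.
(Plus, Premium): Velox can switch to Standard (4 → 5). Not NE.
(Premium, Plus): Velox gets 6, best alternative 4; Turo gets 8, best alternative 7. No profitable deviation — NE.
(The remaining 3 profiles each have a profitable deviation by the same check.)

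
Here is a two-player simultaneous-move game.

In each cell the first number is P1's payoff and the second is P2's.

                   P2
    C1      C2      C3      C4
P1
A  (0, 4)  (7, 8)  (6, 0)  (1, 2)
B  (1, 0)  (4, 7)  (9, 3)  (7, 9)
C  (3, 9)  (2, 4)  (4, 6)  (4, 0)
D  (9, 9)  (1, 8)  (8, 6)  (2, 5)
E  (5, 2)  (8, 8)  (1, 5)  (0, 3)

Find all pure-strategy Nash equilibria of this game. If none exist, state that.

Pure-strategy Nash equilibria: (B, C4) and (D, C1) and (E, C2)

(A, C1): P1 can switch to B (0 → 1). Not NE.
(A, C2): P1 can switch to E (7 → 8). Not NE.
(A, C3): P1 can switch to B (6 → 9). Not NE.
(A, C4): P1 can switch to B (1 → 7). Not NE.
(B, C1): P1 can switch to C (1 → 3). Not NE.
(B, C2): P1 can switch to A (4 → 7). Not NE.
(B, C3): P2 can switch to C2 (3 → 7). Not NE.
(B, C4): P1 gets 7, best alternative 4; P2 gets 9, best alternative 7. No profitable deviation — NE.
(C, C1): P1 can switch to D (3 → 9). Not NE.
(C, C2): P1 can switch to A (2 → 7). Not NE.
(C, C3): P1 can switch to A (4 → 6). Not NE.
(D, C1): P1 gets 9, best alternative 5; P2 gets 9, best alternative 8. No profitable deviation — NE.
(E, C2): P1 gets 8, best alternative 7; P2 gets 8, best alternative 5. No profitable deviation — NE.
(The remaining 7 profiles each have a profitable deviation by the same check.)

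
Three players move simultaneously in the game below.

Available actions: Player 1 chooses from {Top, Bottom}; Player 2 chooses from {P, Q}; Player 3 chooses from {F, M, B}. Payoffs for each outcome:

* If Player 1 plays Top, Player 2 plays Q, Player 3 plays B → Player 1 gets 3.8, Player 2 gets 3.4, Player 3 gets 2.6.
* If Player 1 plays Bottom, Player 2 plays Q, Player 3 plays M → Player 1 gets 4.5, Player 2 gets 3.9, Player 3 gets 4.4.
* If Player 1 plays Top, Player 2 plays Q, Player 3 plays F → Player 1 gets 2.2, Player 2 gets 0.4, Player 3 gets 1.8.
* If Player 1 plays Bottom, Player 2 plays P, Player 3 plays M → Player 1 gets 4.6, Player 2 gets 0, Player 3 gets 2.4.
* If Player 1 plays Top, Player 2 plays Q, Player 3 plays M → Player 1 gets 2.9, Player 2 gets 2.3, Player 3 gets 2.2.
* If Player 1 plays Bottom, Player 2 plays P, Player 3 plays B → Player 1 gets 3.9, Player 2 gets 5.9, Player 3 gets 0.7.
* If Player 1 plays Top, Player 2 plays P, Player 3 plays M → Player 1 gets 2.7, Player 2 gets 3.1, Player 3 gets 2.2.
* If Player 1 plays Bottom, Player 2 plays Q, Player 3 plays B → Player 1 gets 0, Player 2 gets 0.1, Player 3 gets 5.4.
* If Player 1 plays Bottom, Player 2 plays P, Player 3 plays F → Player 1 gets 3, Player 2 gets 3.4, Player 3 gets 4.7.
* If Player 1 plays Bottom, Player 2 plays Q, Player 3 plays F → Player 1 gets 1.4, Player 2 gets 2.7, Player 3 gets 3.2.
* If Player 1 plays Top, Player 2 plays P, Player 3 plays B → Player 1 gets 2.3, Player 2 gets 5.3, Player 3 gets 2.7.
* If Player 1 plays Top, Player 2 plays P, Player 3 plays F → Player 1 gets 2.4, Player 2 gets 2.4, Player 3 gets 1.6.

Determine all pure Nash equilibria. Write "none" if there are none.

Pure NE: (Bottom, P, F)

For each strategy profile, look for a profitable unilateral deviation.
(Top, P, F): Player 1 can switch to Bottom (2.4 → 3). Not NE.
(Top, P, M): Player 1 can switch to Bottom (2.7 → 4.6). Not NE.
(Top, P, B): Player 1 can switch to Bottom (2.3 → 3.9). Not NE.
(Top, Q, F): Player 2 can switch to P (0.4 → 2.4). Not NE.
(Top, Q, M): Player 1 can switch to Bottom (2.9 → 4.5). Not NE.
(Top, Q, B): Player 2 can switch to P (3.4 → 5.3). Not NE.
(Bottom, P, F): Player 1 gets 3, best alternative 2.4; Player 2 gets 3.4, best alternative 2.7; Player 3 gets 4.7, best alternative 2.4. No profitable deviation — NE.
(The remaining 5 profiles each have a profitable deviation by the same check.)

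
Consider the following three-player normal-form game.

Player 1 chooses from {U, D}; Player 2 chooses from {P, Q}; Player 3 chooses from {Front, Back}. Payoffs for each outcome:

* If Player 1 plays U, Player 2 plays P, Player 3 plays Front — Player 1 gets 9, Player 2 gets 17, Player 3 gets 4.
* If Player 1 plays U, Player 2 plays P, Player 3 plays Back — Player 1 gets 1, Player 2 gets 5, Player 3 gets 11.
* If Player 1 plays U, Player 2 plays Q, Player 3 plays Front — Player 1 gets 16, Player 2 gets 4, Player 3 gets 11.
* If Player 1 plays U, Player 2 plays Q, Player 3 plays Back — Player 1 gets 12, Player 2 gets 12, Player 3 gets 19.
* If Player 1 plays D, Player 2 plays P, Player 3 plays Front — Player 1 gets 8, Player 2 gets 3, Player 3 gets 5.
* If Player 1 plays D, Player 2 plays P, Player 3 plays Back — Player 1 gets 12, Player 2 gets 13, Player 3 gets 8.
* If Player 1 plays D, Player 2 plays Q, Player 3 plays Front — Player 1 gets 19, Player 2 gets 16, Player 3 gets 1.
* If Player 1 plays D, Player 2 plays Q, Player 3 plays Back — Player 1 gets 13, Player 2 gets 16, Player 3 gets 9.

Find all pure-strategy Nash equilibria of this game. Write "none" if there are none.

(U, P, Front): Player 3 can switch to Back (4 → 11). Not NE.
(U, P, Back): Player 1 can switch to D (1 → 12). Not NE.
(U, Q, Front): Player 1 can switch to D (16 → 19). Not NE.
(U, Q, Back): Player 1 can switch to D (12 → 13). Not NE.
(D, P, Front): Player 1 can switch to U (8 → 9). Not NE.
(D, P, Back): Player 2 can switch to Q (13 → 16). Not NE.
(D, Q, Front): Player 3 can switch to Back (1 → 9). Not NE.
(D, Q, Back): Player 1 gets 13, best alternative 12; Player 2 gets 16, best alternative 13; Player 3 gets 9, best alternative 1. No profitable deviation — NE.

(D, Q, Back)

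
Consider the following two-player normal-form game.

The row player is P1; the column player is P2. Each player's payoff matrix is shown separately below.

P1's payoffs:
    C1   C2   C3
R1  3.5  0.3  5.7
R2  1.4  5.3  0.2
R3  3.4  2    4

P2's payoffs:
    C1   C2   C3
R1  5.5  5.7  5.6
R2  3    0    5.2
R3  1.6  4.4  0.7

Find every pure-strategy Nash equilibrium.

No pure-strategy Nash equilibrium.

Mark each player's best response to every combination of opponents' strategies; a profile where every player is best-responding is a pure Nash equilibrium.
P1 against C1: payoffs 3.5, 1.4, 3.4 → best response R1.
P1 against C2: payoffs 0.3, 5.3, 2 → best response R2.
P1 against C3: payoffs 5.7, 0.2, 4 → best response R1.
P2 against R1: payoffs 5.5, 5.7, 5.6 → best response C2.
P2 against R2: payoffs 3, 0, 5.2 → best response C3.
P2 against R3: payoffs 1.6, 4.4, 0.7 → best response C2.
No profile is a mutual best response for all players.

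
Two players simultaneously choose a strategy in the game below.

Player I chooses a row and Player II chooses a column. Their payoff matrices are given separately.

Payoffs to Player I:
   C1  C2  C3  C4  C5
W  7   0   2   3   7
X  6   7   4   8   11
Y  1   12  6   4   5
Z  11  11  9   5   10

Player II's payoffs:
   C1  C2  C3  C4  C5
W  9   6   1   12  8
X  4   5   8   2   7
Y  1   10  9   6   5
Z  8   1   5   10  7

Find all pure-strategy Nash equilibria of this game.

Pure NE: (Y, C2)

Player I against C1: payoffs 7, 6, 1, 11 → best response Z.
Player I against C2: payoffs 0, 7, 12, 11 → best response Y.
Player I against C3: payoffs 2, 4, 6, 9 → best response Z.
Player I against C4: payoffs 3, 8, 4, 5 → best response X.
Player I against C5: payoffs 7, 11, 5, 10 → best response X.
Player II against W: payoffs 9, 6, 1, 12, 8 → best response C4.
Player II against X: payoffs 4, 5, 8, 2, 7 → best response C3.
Player II against Y: payoffs 1, 10, 9, 6, 5 → best response C2.
Player II against Z: payoffs 8, 1, 5, 10, 7 → best response C4.
Mutual best responses: (Y, C2).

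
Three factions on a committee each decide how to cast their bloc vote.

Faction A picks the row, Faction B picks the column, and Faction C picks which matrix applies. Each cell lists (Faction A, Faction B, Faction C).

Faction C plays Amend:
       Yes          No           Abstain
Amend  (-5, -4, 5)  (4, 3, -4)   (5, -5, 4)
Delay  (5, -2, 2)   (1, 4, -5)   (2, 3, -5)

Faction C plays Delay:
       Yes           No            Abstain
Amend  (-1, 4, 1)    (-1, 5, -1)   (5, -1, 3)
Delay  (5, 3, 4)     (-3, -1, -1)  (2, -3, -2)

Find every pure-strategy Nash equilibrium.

(Amend, No, Delay) and (Delay, Yes, Delay)

Faction A against (Yes, Amend): payoffs -5, 5 → best response Delay.
Faction A against (Yes, Delay): payoffs -1, 5 → best response Delay.
Faction A against (No, Amend): payoffs 4, 1 → best response Amend.
Faction A against (No, Delay): payoffs -1, -3 → best response Amend.
Faction A against (Abstain, Amend): payoffs 5, 2 → best response Amend.
Faction A against (Abstain, Delay): payoffs 5, 2 → best response Amend.
Faction B against (Amend, Amend): payoffs -4, 3, -5 → best response No.
Faction B against (Amend, Delay): payoffs 4, 5, -1 → best response No.
Faction B against (Delay, Amend): payoffs -2, 4, 3 → best response No.
Faction B against (Delay, Delay): payoffs 3, -1, -3 → best response Yes.
Faction C against (Amend, Yes): payoffs 5, 1 → best response Amend.
Faction C against (Amend, No): payoffs -4, -1 → best response Delay.
Faction C against (Amend, Abstain): payoffs 4, 3 → best response Amend.
Faction C against (Delay, Yes): payoffs 2, 4 → best response Delay.
Faction C against (Delay, No): payoffs -5, -1 → best response Delay.
Faction C against (Delay, Abstain): payoffs -5, -2 → best response Delay.
Mutual best responses: (Amend, No, Delay); (Delay, Yes, Delay).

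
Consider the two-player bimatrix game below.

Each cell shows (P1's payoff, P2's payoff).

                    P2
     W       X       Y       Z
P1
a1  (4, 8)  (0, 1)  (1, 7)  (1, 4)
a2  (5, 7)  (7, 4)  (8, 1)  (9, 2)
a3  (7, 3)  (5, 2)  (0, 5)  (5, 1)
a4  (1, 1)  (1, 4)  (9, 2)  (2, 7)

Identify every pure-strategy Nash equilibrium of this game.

There is no pure-strategy Nash equilibrium.

P1 against W: payoffs 4, 5, 7, 1 → best response a3.
P1 against X: payoffs 0, 7, 5, 1 → best response a2.
P1 against Y: payoffs 1, 8, 0, 9 → best response a4.
P1 against Z: payoffs 1, 9, 5, 2 → best response a2.
P2 against a1: payoffs 8, 1, 7, 4 → best response W.
P2 against a2: payoffs 7, 4, 1, 2 → best response W.
P2 against a3: payoffs 3, 2, 5, 1 → best response Y.
P2 against a4: payoffs 1, 4, 2, 7 → best response Z.
No profile is a mutual best response for all players.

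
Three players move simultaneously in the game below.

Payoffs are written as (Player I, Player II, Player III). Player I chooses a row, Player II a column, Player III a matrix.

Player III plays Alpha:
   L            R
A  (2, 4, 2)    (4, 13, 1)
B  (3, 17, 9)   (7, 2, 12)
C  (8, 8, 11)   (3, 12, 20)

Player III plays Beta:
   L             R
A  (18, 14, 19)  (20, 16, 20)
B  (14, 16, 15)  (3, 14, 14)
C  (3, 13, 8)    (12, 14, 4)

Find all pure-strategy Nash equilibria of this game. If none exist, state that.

The unique pure-strategy Nash equilibrium is (A, R, Beta).

Player I against (L, Alpha): payoffs 2, 3, 8 → best response C.
Player I against (L, Beta): payoffs 18, 14, 3 → best response A.
Player I against (R, Alpha): payoffs 4, 7, 3 → best response B.
Player I against (R, Beta): payoffs 20, 3, 12 → best response A.
Player II against (A, Alpha): payoffs 4, 13 → best response R.
Player II against (A, Beta): payoffs 14, 16 → best response R.
Player II against (B, Alpha): payoffs 17, 2 → best response L.
Player II against (B, Beta): payoffs 16, 14 → best response L.
Player II against (C, Alpha): payoffs 8, 12 → best response R.
Player II against (C, Beta): payoffs 13, 14 → best response R.
Player III against (A, L): payoffs 2, 19 → best response Beta.
Player III against (A, R): payoffs 1, 20 → best response Beta.
Player III against (B, L): payoffs 9, 15 → best response Beta.
Player III against (B, R): payoffs 12, 14 → best response Beta.
Player III against (C, L): payoffs 11, 8 → best response Alpha.
Player III against (C, R): payoffs 20, 4 → best response Alpha.
Mutual best responses: (A, R, Beta).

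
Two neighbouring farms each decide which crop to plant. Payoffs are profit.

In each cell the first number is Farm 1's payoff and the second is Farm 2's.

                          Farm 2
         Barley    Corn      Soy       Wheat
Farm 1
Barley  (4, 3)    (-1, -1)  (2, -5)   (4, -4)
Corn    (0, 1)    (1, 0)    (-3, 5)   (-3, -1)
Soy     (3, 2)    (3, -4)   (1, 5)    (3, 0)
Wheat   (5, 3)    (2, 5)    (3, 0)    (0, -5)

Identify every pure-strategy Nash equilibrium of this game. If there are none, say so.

(Barley, Barley): Farm 1 can switch to Wheat (4 → 5). Not NE.
(Barley, Corn): Farm 1 can switch to Corn (-1 → 1). Not NE.
(Barley, Soy): Farm 1 can switch to Wheat (2 → 3). Not NE.
(Barley, Wheat): Farm 2 can switch to Barley (-4 → 3). Not NE.
(Corn, Barley): Farm 1 can switch to Barley (0 → 4). Not NE.
(Corn, Corn): Farm 1 can switch to Soy (1 → 3). Not NE.
(The remaining 10 profiles each have a profitable deviation by the same check.)

There is no pure-strategy Nash equilibrium.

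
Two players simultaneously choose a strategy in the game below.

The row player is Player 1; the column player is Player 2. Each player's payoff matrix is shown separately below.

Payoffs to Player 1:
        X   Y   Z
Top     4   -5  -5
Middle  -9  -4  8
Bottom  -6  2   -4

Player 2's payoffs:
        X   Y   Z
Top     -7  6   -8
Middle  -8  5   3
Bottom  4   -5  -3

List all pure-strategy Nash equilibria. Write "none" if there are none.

Mark each player's best response to every combination of opponents' strategies; a profile where every player is best-responding is a pure Nash equilibrium.
Player 1 against X: payoffs 4, -9, -6 → best response Top.
Player 1 against Y: payoffs -5, -4, 2 → best response Bottom.
Player 1 against Z: payoffs -5, 8, -4 → best response Middle.
Player 2 against Top: payoffs -7, 6, -8 → best response Y.
Player 2 against Middle: payoffs -8, 5, 3 → best response Y.
Player 2 against Bottom: payoffs 4, -5, -3 → best response X.
No profile is a mutual best response for all players.

No pure-strategy Nash equilibrium.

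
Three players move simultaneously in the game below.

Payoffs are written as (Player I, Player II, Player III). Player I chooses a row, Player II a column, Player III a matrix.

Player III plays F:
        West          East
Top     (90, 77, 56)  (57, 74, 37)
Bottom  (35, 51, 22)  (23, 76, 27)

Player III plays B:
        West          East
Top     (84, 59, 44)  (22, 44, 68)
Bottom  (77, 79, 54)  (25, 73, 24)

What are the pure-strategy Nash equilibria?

Player I against (West, F): payoffs 90, 35 → best response Top.
Player I against (West, B): payoffs 84, 77 → best response Top.
Player I against (East, F): payoffs 57, 23 → best response Top.
Player I against (East, B): payoffs 22, 25 → best response Bottom.
Player II against (Top, F): payoffs 77, 74 → best response West.
Player II against (Top, B): payoffs 59, 44 → best response West.
Player II against (Bottom, F): payoffs 51, 76 → best response East.
Player II against (Bottom, B): payoffs 79, 73 → best response West.
Player III against (Top, West): payoffs 56, 44 → best response F.
Player III against (Top, East): payoffs 37, 68 → best response B.
Player III against (Bottom, West): payoffs 22, 54 → best response B.
Player III against (Bottom, East): payoffs 27, 24 → best response F.
Mutual best responses: (Top, West, F).

Pure NE: (Top, West, F)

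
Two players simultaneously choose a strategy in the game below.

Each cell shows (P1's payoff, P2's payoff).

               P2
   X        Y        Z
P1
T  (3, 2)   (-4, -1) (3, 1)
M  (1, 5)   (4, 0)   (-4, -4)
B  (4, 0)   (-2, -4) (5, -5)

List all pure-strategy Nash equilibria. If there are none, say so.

Mark each player's best response to every combination of opponents' strategies; a profile where every player is best-responding is a pure Nash equilibrium.
P1 against X: payoffs 3, 1, 4 → best response B.
P1 against Y: payoffs -4, 4, -2 → best response M.
P1 against Z: payoffs 3, -4, 5 → best response B.
P2 against T: payoffs 2, -1, 1 → best response X.
P2 against M: payoffs 5, 0, -4 → best response X.
P2 against B: payoffs 0, -4, -5 → best response X.
Mutual best responses: (B, X).

(B, X)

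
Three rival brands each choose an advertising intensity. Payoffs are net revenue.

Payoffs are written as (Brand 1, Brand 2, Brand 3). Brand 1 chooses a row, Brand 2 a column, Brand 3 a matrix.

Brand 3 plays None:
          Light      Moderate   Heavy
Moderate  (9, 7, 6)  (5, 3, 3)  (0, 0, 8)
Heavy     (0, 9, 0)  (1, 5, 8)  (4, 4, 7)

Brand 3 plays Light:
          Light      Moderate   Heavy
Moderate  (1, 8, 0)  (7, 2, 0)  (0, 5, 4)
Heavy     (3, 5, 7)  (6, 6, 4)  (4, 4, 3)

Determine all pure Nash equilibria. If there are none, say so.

(Moderate, Light, None)

Brand 1 against (Light, None): payoffs 9, 0 → best response Moderate.
Brand 1 against (Light, Light): payoffs 1, 3 → best response Heavy.
Brand 1 against (Moderate, None): payoffs 5, 1 → best response Moderate.
Brand 1 against (Moderate, Light): payoffs 7, 6 → best response Moderate.
Brand 1 against (Heavy, None): payoffs 0, 4 → best response Heavy.
Brand 1 against (Heavy, Light): payoffs 0, 4 → best response Heavy.
Brand 2 against (Moderate, None): payoffs 7, 3, 0 → best response Light.
Brand 2 against (Moderate, Light): payoffs 8, 2, 5 → best response Light.
Brand 2 against (Heavy, None): payoffs 9, 5, 4 → best response Light.
Brand 2 against (Heavy, Light): payoffs 5, 6, 4 → best response Moderate.
Brand 3 against (Moderate, Light): payoffs 6, 0 → best response None.
Brand 3 against (Moderate, Moderate): payoffs 3, 0 → best response None.
Brand 3 against (Moderate, Heavy): payoffs 8, 4 → best response None.
Brand 3 against (Heavy, Light): payoffs 0, 7 → best response Light.
Brand 3 against (Heavy, Moderate): payoffs 8, 4 → best response None.
Brand 3 against (Heavy, Heavy): payoffs 7, 3 → best response None.
Mutual best responses: (Moderate, Light, None).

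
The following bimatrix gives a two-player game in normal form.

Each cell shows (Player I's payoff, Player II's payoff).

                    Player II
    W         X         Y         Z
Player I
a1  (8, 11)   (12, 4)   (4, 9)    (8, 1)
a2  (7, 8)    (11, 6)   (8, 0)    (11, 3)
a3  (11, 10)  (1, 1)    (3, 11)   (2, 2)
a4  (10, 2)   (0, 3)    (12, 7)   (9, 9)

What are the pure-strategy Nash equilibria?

(a1, W): Player I can switch to a3 (8 → 11). Not NE.
(a1, X): Player II can switch to W (4 → 11). Not NE.
(a1, Y): Player I can switch to a2 (4 → 8). Not NE.
(a1, Z): Player I can switch to a2 (8 → 11). Not NE.
(a2, W): Player I can switch to a1 (7 → 8). Not NE.
(a2, X): Player I can switch to a1 (11 → 12). Not NE.
(The remaining 10 profiles each have a profitable deviation by the same check.)

none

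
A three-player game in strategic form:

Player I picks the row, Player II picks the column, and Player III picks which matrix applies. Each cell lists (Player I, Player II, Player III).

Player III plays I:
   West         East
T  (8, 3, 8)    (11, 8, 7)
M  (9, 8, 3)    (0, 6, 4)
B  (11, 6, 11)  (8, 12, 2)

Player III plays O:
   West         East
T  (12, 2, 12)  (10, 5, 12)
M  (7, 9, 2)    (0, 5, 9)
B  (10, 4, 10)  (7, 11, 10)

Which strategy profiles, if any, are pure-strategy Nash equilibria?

Pure NE: (T, East, O)

For each strategy profile, look for a profitable unilateral deviation.
(T, West, I): Player I can switch to M (8 → 9). Not NE.
(T, West, O): Player II can switch to East (2 → 5). Not NE.
(T, East, I): Player III can switch to O (7 → 12). Not NE.
(T, East, O): Player I gets 10, best alternative 7; Player II gets 5, best alternative 2; Player III gets 12, best alternative 7. No profitable deviation — NE.
(M, West, I): Player I can switch to B (9 → 11). Not NE.
(M, West, O): Player I can switch to T (7 → 12). Not NE.
(M, East, I): Player I can switch to T (0 → 11). Not NE.
(M, East, O): Player I can switch to T (0 → 10). Not NE.
(B, West, I): Player II can switch to East (6 → 12). Not NE.
(The remaining 3 profiles each have a profitable deviation by the same check.)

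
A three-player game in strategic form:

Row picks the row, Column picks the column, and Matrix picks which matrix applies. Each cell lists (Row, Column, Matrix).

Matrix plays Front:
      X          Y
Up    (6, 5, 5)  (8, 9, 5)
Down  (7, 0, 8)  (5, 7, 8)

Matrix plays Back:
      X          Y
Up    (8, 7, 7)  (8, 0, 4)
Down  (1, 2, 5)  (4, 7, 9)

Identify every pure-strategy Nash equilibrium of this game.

Mark each player's best response to every combination of opponents' strategies; a profile where every player is best-responding is a pure Nash equilibrium.
Row against (X, Front): payoffs 6, 7 → best response Down.
Row against (X, Back): payoffs 8, 1 → best response Up.
Row against (Y, Front): payoffs 8, 5 → best response Up.
Row against (Y, Back): payoffs 8, 4 → best response Up.
Column against (Up, Front): payoffs 5, 9 → best response Y.
Column against (Up, Back): payoffs 7, 0 → best response X.
Column against (Down, Front): payoffs 0, 7 → best response Y.
Column against (Down, Back): payoffs 2, 7 → best response Y.
Matrix against (Up, X): payoffs 5, 7 → best response Back.
Matrix against (Up, Y): payoffs 5, 4 → best response Front.
Matrix against (Down, X): payoffs 8, 5 → best response Front.
Matrix against (Down, Y): payoffs 8, 9 → best response Back.
Mutual best responses: (Up, X, Back); (Up, Y, Front).

The pure Nash equilibria are (Up, X, Back), (Up, Y, Front).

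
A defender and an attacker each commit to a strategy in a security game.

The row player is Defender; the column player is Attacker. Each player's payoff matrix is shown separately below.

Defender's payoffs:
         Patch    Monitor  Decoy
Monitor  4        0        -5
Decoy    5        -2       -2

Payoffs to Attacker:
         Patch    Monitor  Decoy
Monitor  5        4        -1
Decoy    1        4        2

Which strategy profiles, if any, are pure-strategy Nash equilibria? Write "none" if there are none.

(Monitor, Patch): Defender can switch to Decoy (4 → 5). Not NE.
(Monitor, Monitor): Attacker can switch to Patch (4 → 5). Not NE.
(Monitor, Decoy): Defender can switch to Decoy (-5 → -2). Not NE.
(Decoy, Patch): Attacker can switch to Monitor (1 → 4). Not NE.
(Decoy, Monitor): Defender can switch to Monitor (-2 → 0). Not NE.
(Decoy, Decoy): Attacker can switch to Monitor (2 → 4). Not NE.

none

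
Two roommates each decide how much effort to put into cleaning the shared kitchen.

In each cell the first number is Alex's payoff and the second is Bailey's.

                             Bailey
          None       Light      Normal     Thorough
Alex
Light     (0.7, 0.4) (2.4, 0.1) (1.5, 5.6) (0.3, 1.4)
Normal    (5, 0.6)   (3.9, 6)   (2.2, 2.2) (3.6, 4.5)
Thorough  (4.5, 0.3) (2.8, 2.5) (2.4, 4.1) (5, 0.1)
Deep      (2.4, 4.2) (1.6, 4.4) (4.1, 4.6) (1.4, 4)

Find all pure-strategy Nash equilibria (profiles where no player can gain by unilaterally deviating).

For each player, find the best response to each opponent profile; mutual best responses are the pure NE.
Alex against None: payoffs 0.7, 5, 4.5, 2.4 → best response Normal.
Alex against Light: payoffs 2.4, 3.9, 2.8, 1.6 → best response Normal.
Alex against Normal: payoffs 1.5, 2.2, 2.4, 4.1 → best response Deep.
Alex against Thorough: payoffs 0.3, 3.6, 5, 1.4 → best response Thorough.
Bailey against Light: payoffs 0.4, 0.1, 5.6, 1.4 → best response Normal.
Bailey against Normal: payoffs 0.6, 6, 2.2, 4.5 → best response Light.
Bailey against Thorough: payoffs 0.3, 2.5, 4.1, 0.1 → best response Normal.
Bailey against Deep: payoffs 4.2, 4.4, 4.6, 4 → best response Normal.
Mutual best responses: (Normal, Light); (Deep, Normal).

(Normal, Light); (Deep, Normal)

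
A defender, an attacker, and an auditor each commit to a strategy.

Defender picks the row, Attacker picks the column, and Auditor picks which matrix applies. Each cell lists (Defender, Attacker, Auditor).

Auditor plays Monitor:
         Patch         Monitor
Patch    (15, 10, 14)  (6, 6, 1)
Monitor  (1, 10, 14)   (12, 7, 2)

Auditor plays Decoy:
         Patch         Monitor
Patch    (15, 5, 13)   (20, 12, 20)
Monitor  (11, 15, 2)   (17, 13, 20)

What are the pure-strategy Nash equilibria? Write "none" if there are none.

The pure Nash equilibria are (Patch, Patch, Monitor) and (Patch, Monitor, Decoy).

Mark each player's best response to every combination of opponents' strategies; a profile where every player is best-responding is a pure Nash equilibrium.
Defender against (Patch, Monitor): payoffs 15, 1 → best response Patch.
Defender against (Patch, Decoy): payoffs 15, 11 → best response Patch.
Defender against (Monitor, Monitor): payoffs 6, 12 → best response Monitor.
Defender against (Monitor, Decoy): payoffs 20, 17 → best response Patch.
Attacker against (Patch, Monitor): payoffs 10, 6 → best response Patch.
Attacker against (Patch, Decoy): payoffs 5, 12 → best response Monitor.
Attacker against (Monitor, Monitor): payoffs 10, 7 → best response Patch.
Attacker against (Monitor, Decoy): payoffs 15, 13 → best response Patch.
Auditor against (Patch, Patch): payoffs 14, 13 → best response Monitor.
Auditor against (Patch, Monitor): payoffs 1, 20 → best response Decoy.
Auditor against (Monitor, Patch): payoffs 14, 2 → best response Monitor.
Auditor against (Monitor, Monitor): payoffs 2, 20 → best response Decoy.
Mutual best responses: (Patch, Patch, Monitor); (Patch, Monitor, Decoy).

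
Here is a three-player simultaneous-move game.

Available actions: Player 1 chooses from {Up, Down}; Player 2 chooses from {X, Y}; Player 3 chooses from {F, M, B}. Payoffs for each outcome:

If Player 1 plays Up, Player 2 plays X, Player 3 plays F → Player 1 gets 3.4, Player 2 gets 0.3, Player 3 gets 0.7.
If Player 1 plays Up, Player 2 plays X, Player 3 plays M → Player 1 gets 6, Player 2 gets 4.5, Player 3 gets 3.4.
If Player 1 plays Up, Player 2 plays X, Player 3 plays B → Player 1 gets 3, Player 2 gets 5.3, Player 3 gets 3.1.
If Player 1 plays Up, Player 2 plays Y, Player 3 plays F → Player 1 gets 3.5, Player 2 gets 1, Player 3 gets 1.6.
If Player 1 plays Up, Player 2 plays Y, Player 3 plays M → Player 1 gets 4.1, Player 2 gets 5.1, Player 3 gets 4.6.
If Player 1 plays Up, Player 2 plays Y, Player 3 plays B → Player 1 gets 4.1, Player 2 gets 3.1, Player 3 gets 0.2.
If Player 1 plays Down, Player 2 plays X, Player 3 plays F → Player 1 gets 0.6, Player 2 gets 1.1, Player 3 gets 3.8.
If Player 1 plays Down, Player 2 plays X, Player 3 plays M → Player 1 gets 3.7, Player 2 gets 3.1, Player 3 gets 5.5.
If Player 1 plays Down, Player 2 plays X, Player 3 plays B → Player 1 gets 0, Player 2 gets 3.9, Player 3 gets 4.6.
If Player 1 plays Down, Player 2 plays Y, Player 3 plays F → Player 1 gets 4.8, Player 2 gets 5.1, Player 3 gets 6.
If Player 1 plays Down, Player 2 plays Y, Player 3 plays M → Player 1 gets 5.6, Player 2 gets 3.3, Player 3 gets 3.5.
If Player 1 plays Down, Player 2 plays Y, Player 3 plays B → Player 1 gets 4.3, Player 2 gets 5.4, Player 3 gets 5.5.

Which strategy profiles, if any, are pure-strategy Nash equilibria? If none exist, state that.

Player 1 against (X, F): payoffs 3.4, 0.6 → best response Up.
Player 1 against (X, M): payoffs 6, 3.7 → best response Up.
Player 1 against (X, B): payoffs 3, 0 → best response Up.
Player 1 against (Y, F): payoffs 3.5, 4.8 → best response Down.
Player 1 against (Y, M): payoffs 4.1, 5.6 → best response Down.
Player 1 against (Y, B): payoffs 4.1, 4.3 → best response Down.
Player 2 against (Up, F): payoffs 0.3, 1 → best response Y.
Player 2 against (Up, M): payoffs 4.5, 5.1 → best response Y.
Player 2 against (Up, B): payoffs 5.3, 3.1 → best response X.
Player 2 against (Down, F): payoffs 1.1, 5.1 → best response Y.
Player 2 against (Down, M): payoffs 3.1, 3.3 → best response Y.
Player 2 against (Down, B): payoffs 3.9, 5.4 → best response Y.
Player 3 against (Up, X): payoffs 0.7, 3.4, 3.1 → best response M.
Player 3 against (Up, Y): payoffs 1.6, 4.6, 0.2 → best response M.
Player 3 against (Down, X): payoffs 3.8, 5.5, 4.6 → best response M.
Player 3 against (Down, Y): payoffs 6, 3.5, 5.5 → best response F.
Mutual best responses: (Down, Y, F).

(Down, Y, F)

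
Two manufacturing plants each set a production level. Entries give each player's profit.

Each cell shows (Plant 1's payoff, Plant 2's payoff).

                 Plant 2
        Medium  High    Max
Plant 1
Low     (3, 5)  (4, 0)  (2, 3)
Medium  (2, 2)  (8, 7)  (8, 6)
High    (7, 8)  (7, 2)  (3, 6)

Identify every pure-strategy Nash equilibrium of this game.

(Low, Medium): Plant 1 can switch to High (3 → 7). Not NE.
(Low, High): Plant 1 can switch to Medium (4 → 8). Not NE.
(Low, Max): Plant 1 can switch to Medium (2 → 8). Not NE.
(Medium, Medium): Plant 1 can switch to Low (2 → 3). Not NE.
(Medium, High): Plant 1 gets 8, best alternative 7; Plant 2 gets 7, best alternative 6. No profitable deviation — NE.
(Medium, Max): Plant 2 can switch to High (6 → 7). Not NE.
(High, Medium): Plant 1 gets 7, best alternative 3; Plant 2 gets 8, best alternative 6. No profitable deviation — NE.
(High, High): Plant 1 can switch to Medium (7 → 8). Not NE.
(High, Max): Plant 1 can switch to Medium (3 → 8). Not NE.

(Medium, High); (High, Medium)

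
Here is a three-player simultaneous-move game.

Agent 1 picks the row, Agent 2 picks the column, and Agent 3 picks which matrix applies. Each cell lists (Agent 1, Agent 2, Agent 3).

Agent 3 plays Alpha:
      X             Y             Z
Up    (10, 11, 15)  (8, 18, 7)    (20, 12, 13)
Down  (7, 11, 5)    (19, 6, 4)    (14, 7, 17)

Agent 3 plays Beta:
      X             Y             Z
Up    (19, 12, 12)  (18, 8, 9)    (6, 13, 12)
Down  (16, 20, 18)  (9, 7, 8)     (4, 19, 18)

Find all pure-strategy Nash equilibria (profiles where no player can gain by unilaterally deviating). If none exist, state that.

For each player, find the best response to each opponent profile; mutual best responses are the pure NE.
Agent 1 against (X, Alpha): payoffs 10, 7 → best response Up.
Agent 1 against (X, Beta): payoffs 19, 16 → best response Up.
Agent 1 against (Y, Alpha): payoffs 8, 19 → best response Down.
Agent 1 against (Y, Beta): payoffs 18, 9 → best response Up.
Agent 1 against (Z, Alpha): payoffs 20, 14 → best response Up.
Agent 1 against (Z, Beta): payoffs 6, 4 → best response Up.
Agent 2 against (Up, Alpha): payoffs 11, 18, 12 → best response Y.
Agent 2 against (Up, Beta): payoffs 12, 8, 13 → best response Z.
Agent 2 against (Down, Alpha): payoffs 11, 6, 7 → best response X.
Agent 2 against (Down, Beta): payoffs 20, 7, 19 → best response X.
Agent 3 against (Up, X): payoffs 15, 12 → best response Alpha.
Agent 3 against (Up, Y): payoffs 7, 9 → best response Beta.
Agent 3 against (Up, Z): payoffs 13, 12 → best response Alpha.
Agent 3 against (Down, X): payoffs 5, 18 → best response Beta.
Agent 3 against (Down, Y): payoffs 4, 8 → best response Beta.
Agent 3 against (Down, Z): payoffs 17, 18 → best response Beta.
No profile is a mutual best response for all players.

This game has no pure Nash equilibrium.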